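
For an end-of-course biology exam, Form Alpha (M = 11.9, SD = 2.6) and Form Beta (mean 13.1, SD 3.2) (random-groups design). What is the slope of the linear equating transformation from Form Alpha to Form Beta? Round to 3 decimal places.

A = SD_Y / SD_X = 3.2 / 2.6 = 1.231

1.231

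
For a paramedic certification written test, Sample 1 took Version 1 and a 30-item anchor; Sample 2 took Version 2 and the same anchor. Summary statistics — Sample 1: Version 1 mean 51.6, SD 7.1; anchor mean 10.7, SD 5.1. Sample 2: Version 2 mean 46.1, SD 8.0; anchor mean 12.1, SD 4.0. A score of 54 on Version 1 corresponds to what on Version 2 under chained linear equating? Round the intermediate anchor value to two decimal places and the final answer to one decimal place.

Version 1 → anchor (Sample 1): v = (5.1/7.1)(54 − 51.6) + 10.7 = 12.42
anchor → Version 2 (Sample 2): y = (8.0/4.0)(12.42 − 12.1) + 46.1 = 46.7

46.7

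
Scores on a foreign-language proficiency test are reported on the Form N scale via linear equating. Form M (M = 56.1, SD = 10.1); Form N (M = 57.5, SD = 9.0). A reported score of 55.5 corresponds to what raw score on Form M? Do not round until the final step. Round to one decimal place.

53.9

Invert y = (SD_Y/SD_X)(x − M_X) + M_Y:
x = (SD_X/SD_Y)(y − M_Y) + M_X = (10.1/9.0)(55.5 − 57.5) + 56.1
x = 1.122222 × -2.000 + 56.1 = 53.9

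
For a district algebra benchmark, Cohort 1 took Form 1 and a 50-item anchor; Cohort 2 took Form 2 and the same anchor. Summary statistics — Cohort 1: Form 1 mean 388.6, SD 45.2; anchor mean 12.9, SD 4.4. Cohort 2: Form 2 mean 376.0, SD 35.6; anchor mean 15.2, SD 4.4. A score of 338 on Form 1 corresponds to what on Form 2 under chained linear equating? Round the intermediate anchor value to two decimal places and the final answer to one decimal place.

317.5

Form 1 → anchor (Cohort 1): v = (4.4/45.2)(338 − 388.6) + 12.9 = 7.97
anchor → Form 2 (Cohort 2): y = (35.6/4.4)(7.97 − 15.2) + 376.0 = 317.5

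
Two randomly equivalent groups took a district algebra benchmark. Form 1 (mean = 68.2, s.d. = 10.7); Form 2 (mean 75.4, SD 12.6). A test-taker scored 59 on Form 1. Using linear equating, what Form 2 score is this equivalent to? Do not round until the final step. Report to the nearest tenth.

Linear equating: y = (SD_Y/SD_X)(x − M_X) + M_Y
y = (12.6/10.7)(59 − 68.2) + 75.4
y = 1.177570 × -9.2 + 75.4 = -10.8336 + 75.4 = 64.6

64.6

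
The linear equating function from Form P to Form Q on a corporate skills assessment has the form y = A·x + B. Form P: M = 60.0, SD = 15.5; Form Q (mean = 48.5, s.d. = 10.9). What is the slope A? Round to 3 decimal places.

A = SD_Y / SD_X = 10.9 / 15.5 = 0.703

0.703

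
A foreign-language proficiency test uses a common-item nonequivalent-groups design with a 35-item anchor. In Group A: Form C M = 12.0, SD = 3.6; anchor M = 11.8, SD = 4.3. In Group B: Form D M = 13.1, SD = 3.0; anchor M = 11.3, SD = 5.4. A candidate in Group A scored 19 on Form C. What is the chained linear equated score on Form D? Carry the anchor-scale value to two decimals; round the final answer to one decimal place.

Form C → anchor (Group A): v = (4.3/3.6)(19 − 12.0) + 11.8 = 20.16
anchor → Form D (Group B): y = (3.0/5.4)(20.16 − 11.3) + 13.1 = 18.0

18.0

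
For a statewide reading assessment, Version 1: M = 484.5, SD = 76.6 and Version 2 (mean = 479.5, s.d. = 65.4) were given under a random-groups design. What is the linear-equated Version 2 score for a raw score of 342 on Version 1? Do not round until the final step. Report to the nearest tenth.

357.8

Linear equating: y = (SD_Y/SD_X)(x − M_X) + M_Y
y = (65.4/76.6)(342 − 484.5) + 479.5
y = 0.853786 × -142.5 + 479.5 = -121.6645 + 479.5 = 357.8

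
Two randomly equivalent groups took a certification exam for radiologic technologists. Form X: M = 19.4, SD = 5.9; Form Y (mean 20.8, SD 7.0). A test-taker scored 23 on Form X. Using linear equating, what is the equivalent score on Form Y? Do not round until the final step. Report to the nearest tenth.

25.1

Linear equating: y = (SD_Y/SD_X)(x − M_X) + M_Y
y = (7.0/5.9)(23 − 19.4) + 20.8
y = 1.186441 × 3.6 + 20.8 = 4.2712 + 20.8 = 25.1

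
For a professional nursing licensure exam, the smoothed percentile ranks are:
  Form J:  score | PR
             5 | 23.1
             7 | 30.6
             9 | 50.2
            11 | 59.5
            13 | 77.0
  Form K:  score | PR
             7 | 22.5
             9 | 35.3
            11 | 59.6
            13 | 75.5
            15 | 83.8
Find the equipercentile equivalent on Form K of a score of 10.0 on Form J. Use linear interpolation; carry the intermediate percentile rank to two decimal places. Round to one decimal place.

10.6

PR of 10.0 on Form J: 50.2 + (10.0 − 9)/(11 − 9) × (59.5 − 50.2) = 54.85
On Form K, PR 54.85 falls between score 9 (PR 35.3) and 11 (PR 59.6).
Interpolate: 9 + (54.85 − 35.3)/(59.6 − 35.3) × (11 − 9) = 10.6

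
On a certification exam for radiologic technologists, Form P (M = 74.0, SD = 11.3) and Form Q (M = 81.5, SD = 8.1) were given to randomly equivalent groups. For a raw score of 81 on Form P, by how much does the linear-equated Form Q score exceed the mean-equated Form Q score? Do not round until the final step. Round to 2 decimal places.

Mean-equated: 81 + (81.5 − 74.0) = 88.50
Linear-equated: (8.1/11.3)(81 − 74.0) + 81.5 = 86.518
Difference = 86.518 − 88.50 = -1.98

-1.98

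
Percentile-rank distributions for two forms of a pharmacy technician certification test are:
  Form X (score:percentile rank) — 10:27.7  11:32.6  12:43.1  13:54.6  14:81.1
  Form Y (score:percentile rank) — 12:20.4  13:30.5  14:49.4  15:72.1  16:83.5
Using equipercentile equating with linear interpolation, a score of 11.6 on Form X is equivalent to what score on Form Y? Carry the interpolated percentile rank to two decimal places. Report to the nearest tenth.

PR of 11.6 on Form X: 32.6 + (11.6 − 11)/(12 − 11) × (43.1 − 32.6) = 38.90
On Form Y, PR 38.90 falls between score 13 (PR 30.5) and 14 (PR 49.4).
Interpolate: 13 + (38.90 − 30.5)/(49.4 − 30.5) × (14 − 13) = 13.4

13.4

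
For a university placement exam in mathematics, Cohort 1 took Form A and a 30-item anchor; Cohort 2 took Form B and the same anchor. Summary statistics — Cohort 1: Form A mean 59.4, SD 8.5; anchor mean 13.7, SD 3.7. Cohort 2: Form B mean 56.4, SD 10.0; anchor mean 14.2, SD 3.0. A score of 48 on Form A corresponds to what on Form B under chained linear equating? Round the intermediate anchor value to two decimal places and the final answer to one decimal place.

Form A → anchor (Cohort 1): v = (3.7/8.5)(48 − 59.4) + 13.7 = 8.74
anchor → Form B (Cohort 2): y = (10.0/3.0)(8.74 − 14.2) + 56.4 = 38.2

38.2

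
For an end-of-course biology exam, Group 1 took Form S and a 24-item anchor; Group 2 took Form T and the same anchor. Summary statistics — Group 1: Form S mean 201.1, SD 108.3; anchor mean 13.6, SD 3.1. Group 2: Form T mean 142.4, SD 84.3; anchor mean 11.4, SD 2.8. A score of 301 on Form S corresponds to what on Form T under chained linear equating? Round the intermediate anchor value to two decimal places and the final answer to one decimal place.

294.7

Form S → anchor (Group 1): v = (3.1/108.3)(301 − 201.1) + 13.6 = 16.46
anchor → Form T (Group 2): y = (84.3/2.8)(16.46 − 11.4) + 142.4 = 294.7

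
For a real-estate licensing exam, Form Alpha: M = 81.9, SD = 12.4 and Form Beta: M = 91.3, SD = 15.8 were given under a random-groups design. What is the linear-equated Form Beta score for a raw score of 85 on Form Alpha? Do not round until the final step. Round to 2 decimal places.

Linear equating: y = (SD_Y/SD_X)(x − M_X) + M_Y
y = (15.8/12.4)(85 − 81.9) + 91.3
y = 1.274194 × 3.1 + 91.3 = 3.9500 + 91.3 = 95.25

95.25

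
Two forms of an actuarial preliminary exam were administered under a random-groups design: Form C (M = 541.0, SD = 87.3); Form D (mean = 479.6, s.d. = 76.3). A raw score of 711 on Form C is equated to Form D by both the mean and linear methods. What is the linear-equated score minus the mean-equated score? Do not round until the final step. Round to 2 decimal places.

Mean-equated: 711 + (479.6 − 541.0) = 649.60
Linear-equated: (76.3/87.3)(711 − 541.0) + 479.6 = 628.180
Difference = 628.180 − 649.60 = -21.42

-21.42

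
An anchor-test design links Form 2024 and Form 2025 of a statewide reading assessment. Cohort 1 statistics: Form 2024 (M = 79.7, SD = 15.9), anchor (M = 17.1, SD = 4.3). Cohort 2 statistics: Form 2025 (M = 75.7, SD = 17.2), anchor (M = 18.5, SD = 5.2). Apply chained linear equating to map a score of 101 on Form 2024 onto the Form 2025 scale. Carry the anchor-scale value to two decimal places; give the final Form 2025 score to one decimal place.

Form 2024 → anchor (Cohort 1): v = (4.3/15.9)(101 − 79.7) + 17.1 = 22.86
anchor → Form 2025 (Cohort 2): y = (17.2/5.2)(22.86 − 18.5) + 75.7 = 90.1

90.1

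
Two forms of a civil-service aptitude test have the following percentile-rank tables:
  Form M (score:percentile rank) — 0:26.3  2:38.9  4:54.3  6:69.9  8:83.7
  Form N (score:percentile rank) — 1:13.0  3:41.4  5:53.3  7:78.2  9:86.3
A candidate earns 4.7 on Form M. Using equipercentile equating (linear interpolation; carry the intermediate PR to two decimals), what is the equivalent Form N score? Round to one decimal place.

PR of 4.7 on Form M: 54.3 + (4.7 − 4)/(6 − 4) × (69.9 − 54.3) = 59.76
On Form N, PR 59.76 falls between score 5 (PR 53.3) and 7 (PR 78.2).
Interpolate: 5 + (59.76 − 53.3)/(78.2 − 53.3) × (7 − 5) = 5.5

5.5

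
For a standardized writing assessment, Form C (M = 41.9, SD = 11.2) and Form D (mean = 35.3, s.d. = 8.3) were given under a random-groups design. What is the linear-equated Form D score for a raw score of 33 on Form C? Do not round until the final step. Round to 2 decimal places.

28.70

Linear equating: y = (SD_Y/SD_X)(x − M_X) + M_Y
y = (8.3/11.2)(33 − 41.9) + 35.3
y = 0.741071 × -8.9 + 35.3 = -6.5955 + 35.3 = 28.70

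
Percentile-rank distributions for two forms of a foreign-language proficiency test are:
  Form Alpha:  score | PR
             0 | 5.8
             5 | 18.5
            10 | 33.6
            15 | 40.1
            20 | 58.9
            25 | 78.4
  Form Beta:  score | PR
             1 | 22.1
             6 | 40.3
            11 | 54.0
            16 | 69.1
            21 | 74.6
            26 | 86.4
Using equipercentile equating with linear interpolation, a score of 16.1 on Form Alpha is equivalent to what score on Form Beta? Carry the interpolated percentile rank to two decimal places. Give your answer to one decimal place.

PR of 16.1 on Form Alpha: 40.1 + (16.1 − 15)/(20 − 15) × (58.9 − 40.1) = 44.24
On Form Beta, PR 44.24 falls between score 6 (PR 40.3) and 11 (PR 54.0).
Interpolate: 6 + (44.24 − 40.3)/(54.0 − 40.3) × (11 − 6) = 7.4

7.4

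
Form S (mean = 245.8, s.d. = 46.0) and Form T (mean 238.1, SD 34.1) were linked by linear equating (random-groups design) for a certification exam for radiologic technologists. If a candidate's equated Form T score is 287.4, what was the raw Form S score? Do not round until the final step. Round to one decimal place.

312.3

Invert y = (SD_Y/SD_X)(x − M_X) + M_Y:
x = (SD_X/SD_Y)(y − M_Y) + M_X = (46.0/34.1)(287.4 − 238.1) + 245.8
x = 1.348974 × 49.300 + 245.8 = 312.3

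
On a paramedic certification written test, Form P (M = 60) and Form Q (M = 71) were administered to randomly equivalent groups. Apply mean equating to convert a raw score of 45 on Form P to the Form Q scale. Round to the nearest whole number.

Mean equating: y = x + (M_Y − M_X) = 45 + (71 − 60) = 56

56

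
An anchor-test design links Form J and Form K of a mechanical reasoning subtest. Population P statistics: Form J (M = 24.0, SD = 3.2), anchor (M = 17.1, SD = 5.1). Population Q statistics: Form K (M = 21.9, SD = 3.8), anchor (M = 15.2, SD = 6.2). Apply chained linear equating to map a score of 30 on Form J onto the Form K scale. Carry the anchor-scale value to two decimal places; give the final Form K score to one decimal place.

28.9

Form J → anchor (Population P): v = (5.1/3.2)(30 − 24.0) + 17.1 = 26.66
anchor → Form K (Population Q): y = (3.8/6.2)(26.66 − 15.2) + 21.9 = 28.9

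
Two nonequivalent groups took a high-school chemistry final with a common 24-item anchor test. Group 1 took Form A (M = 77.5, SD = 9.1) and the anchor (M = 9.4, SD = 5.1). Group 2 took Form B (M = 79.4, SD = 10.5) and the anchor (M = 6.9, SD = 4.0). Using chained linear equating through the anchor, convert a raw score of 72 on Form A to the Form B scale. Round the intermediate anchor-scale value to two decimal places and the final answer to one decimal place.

77.9

Form A → anchor (Group 1): v = (5.1/9.1)(72 − 77.5) + 9.4 = 6.32
anchor → Form B (Group 2): y = (10.5/4.0)(6.32 − 6.9) + 79.4 = 77.9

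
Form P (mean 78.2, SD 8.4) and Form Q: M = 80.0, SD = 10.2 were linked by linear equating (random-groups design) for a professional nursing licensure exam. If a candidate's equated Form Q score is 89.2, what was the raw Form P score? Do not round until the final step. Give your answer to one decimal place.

Invert y = (SD_Y/SD_X)(x − M_X) + M_Y:
x = (SD_X/SD_Y)(y − M_Y) + M_X = (8.4/10.2)(89.2 − 80.0) + 78.2
x = 0.823529 × 9.200 + 78.2 = 85.8

85.8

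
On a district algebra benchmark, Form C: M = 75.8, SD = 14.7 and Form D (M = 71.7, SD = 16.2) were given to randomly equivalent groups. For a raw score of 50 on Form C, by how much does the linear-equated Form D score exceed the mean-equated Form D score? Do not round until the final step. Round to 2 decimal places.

Mean-equated: 50 + (71.7 − 75.8) = 45.90
Linear-equated: (16.2/14.7)(50 − 75.8) + 71.7 = 43.267
Difference = 43.267 − 45.90 = -2.63

-2.63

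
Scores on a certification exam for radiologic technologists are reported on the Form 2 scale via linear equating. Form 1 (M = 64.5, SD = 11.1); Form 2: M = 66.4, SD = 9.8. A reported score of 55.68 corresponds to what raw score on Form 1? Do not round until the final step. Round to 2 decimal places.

Invert y = (SD_Y/SD_X)(x − M_X) + M_Y:
x = (SD_X/SD_Y)(y − M_Y) + M_X = (11.1/9.8)(55.68 − 66.4) + 64.5
x = 1.132653 × -10.720 + 64.5 = 52.36

52.36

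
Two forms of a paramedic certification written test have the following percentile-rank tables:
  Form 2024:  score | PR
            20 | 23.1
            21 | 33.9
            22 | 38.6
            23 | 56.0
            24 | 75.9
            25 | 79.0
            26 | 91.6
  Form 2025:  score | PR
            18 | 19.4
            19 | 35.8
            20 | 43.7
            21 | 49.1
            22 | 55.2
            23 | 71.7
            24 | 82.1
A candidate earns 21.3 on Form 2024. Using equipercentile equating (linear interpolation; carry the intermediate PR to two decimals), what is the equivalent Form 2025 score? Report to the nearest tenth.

PR of 21.3 on Form 2024: 33.9 + (21.3 − 21)/(22 − 21) × (38.6 − 33.9) = 35.31
On Form 2025, PR 35.31 falls between score 18 (PR 19.4) and 19 (PR 35.8).
Interpolate: 18 + (35.31 − 19.4)/(35.8 − 19.4) × (19 − 18) = 19.0

19.0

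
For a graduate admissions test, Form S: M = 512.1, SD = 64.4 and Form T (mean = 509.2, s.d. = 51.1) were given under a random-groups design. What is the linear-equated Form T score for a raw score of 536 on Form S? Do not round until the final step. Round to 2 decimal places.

528.16

Linear equating: y = (SD_Y/SD_X)(x − M_X) + M_Y
y = (51.1/64.4)(536 − 512.1) + 509.2
y = 0.793478 × 23.9 + 509.2 = 18.9641 + 509.2 = 528.16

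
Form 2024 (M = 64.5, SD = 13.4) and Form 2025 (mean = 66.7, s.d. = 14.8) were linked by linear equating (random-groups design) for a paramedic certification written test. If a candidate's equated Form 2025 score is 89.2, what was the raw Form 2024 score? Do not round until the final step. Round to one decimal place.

84.9

Invert y = (SD_Y/SD_X)(x − M_X) + M_Y:
x = (SD_X/SD_Y)(y − M_Y) + M_X = (13.4/14.8)(89.2 − 66.7) + 64.5
x = 0.905405 × 22.500 + 64.5 = 84.9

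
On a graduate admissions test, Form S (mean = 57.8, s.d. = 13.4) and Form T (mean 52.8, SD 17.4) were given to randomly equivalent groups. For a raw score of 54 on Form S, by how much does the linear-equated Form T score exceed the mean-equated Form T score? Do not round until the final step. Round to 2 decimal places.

-1.13

Mean-equated: 54 + (52.8 − 57.8) = 49.00
Linear-equated: (17.4/13.4)(54 − 57.8) + 52.8 = 47.866
Difference = 47.866 − 49.00 = -1.13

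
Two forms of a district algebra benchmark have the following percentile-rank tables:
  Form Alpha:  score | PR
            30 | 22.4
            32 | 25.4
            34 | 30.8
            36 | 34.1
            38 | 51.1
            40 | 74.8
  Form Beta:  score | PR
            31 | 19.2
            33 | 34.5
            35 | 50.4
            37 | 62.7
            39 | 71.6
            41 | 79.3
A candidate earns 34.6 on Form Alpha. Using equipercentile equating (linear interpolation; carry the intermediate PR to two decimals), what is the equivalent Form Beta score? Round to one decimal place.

32.6

PR of 34.6 on Form Alpha: 30.8 + (34.6 − 34)/(36 − 34) × (34.1 − 30.8) = 31.79
On Form Beta, PR 31.79 falls between score 31 (PR 19.2) and 33 (PR 34.5).
Interpolate: 31 + (31.79 − 19.2)/(34.5 − 19.2) × (33 − 31) = 32.6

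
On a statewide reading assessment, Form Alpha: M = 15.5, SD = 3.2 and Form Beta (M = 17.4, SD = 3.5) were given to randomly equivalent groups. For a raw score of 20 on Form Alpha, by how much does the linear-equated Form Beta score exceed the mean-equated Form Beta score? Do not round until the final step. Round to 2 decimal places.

0.42

Mean-equated: 20 + (17.4 − 15.5) = 21.90
Linear-equated: (3.5/3.2)(20 − 15.5) + 17.4 = 22.322
Difference = 22.322 − 21.90 = 0.42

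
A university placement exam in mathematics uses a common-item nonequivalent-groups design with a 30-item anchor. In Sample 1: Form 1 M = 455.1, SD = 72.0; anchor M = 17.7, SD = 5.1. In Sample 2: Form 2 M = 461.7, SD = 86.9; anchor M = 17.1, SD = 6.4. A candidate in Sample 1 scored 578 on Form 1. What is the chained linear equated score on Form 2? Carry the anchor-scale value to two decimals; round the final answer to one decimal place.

Form 1 → anchor (Sample 1): v = (5.1/72.0)(578 − 455.1) + 17.7 = 26.41
anchor → Form 2 (Sample 2): y = (86.9/6.4)(26.41 − 17.1) + 461.7 = 588.1

588.1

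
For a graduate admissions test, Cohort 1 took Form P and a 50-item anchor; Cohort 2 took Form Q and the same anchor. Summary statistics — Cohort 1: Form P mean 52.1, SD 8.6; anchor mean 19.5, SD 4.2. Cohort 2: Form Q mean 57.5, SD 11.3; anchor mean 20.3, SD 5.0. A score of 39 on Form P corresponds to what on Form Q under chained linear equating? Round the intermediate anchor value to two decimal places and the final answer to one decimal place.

Form P → anchor (Cohort 1): v = (4.2/8.6)(39 − 52.1) + 19.5 = 13.10
anchor → Form Q (Cohort 2): y = (11.3/5.0)(13.10 − 20.3) + 57.5 = 41.2

41.2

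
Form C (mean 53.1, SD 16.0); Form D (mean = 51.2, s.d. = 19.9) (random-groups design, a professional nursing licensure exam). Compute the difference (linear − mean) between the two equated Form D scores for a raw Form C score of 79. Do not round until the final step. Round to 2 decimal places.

6.31

Mean-equated: 79 + (51.2 − 53.1) = 77.10
Linear-equated: (19.9/16.0)(79 − 53.1) + 51.2 = 83.413
Difference = 83.413 − 77.10 = 6.31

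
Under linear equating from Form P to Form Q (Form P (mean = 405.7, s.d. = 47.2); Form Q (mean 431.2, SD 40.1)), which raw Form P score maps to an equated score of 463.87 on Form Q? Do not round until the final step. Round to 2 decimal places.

444.15

Invert y = (SD_Y/SD_X)(x − M_X) + M_Y:
x = (SD_X/SD_Y)(y − M_Y) + M_X = (47.2/40.1)(463.87 − 431.2) + 405.7
x = 1.177057 × 32.670 + 405.7 = 444.15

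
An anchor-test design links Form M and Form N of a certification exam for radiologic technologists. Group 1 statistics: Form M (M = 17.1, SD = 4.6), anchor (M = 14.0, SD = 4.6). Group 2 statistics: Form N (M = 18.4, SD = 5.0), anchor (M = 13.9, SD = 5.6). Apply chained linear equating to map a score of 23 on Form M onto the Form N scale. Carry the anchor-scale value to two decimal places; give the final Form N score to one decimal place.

23.8

Form M → anchor (Group 1): v = (4.6/4.6)(23 − 17.1) + 14.0 = 19.90
anchor → Form N (Group 2): y = (5.0/5.6)(19.90 − 13.9) + 18.4 = 23.8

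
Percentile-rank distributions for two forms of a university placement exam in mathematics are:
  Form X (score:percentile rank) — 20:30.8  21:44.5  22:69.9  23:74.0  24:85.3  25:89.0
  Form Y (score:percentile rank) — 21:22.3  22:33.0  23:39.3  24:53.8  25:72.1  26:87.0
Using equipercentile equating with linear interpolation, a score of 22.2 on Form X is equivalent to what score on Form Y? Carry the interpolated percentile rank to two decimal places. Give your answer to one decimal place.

24.9

PR of 22.2 on Form X: 69.9 + (22.2 − 22)/(23 − 22) × (74.0 − 69.9) = 70.72
On Form Y, PR 70.72 falls between score 24 (PR 53.8) and 25 (PR 72.1).
Interpolate: 24 + (70.72 − 53.8)/(72.1 − 53.8) × (25 − 24) = 24.9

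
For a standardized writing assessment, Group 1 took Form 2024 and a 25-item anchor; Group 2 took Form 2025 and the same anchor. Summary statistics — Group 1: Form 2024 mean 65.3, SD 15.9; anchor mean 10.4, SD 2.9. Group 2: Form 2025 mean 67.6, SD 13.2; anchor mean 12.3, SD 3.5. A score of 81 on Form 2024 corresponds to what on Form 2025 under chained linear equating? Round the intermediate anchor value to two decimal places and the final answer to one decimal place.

71.2

Form 2024 → anchor (Group 1): v = (2.9/15.9)(81 − 65.3) + 10.4 = 13.26
anchor → Form 2025 (Group 2): y = (13.2/3.5)(13.26 − 12.3) + 67.6 = 71.2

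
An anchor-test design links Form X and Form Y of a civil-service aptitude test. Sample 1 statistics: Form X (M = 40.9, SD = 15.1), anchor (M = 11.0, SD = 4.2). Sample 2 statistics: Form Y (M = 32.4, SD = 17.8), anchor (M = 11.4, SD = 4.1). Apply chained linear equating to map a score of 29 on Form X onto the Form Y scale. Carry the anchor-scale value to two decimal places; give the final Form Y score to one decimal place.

16.3

Form X → anchor (Sample 1): v = (4.2/15.1)(29 − 40.9) + 11.0 = 7.69
anchor → Form Y (Sample 2): y = (17.8/4.1)(7.69 − 11.4) + 32.4 = 16.3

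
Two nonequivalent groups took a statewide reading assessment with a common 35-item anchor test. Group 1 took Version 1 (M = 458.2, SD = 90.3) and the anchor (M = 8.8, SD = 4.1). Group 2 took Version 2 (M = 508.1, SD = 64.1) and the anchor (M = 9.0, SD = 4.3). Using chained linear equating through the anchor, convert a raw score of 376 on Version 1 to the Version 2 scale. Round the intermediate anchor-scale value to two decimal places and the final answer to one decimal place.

Version 1 → anchor (Group 1): v = (4.1/90.3)(376 − 458.2) + 8.8 = 5.07
anchor → Version 2 (Group 2): y = (64.1/4.3)(5.07 − 9.0) + 508.1 = 449.5

449.5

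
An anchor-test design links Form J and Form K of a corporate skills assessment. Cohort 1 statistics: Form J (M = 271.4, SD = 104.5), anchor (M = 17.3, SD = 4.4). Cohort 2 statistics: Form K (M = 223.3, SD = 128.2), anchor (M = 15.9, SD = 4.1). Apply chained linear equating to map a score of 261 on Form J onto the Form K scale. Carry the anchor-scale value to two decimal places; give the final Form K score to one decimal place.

Form J → anchor (Cohort 1): v = (4.4/104.5)(261 − 271.4) + 17.3 = 16.86
anchor → Form K (Cohort 2): y = (128.2/4.1)(16.86 − 15.9) + 223.3 = 253.3

253.3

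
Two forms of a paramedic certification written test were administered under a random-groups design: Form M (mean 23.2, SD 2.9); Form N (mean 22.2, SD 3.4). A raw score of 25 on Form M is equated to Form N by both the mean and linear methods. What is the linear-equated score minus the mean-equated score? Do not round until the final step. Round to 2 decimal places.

0.31

Mean-equated: 25 + (22.2 − 23.2) = 24.00
Linear-equated: (3.4/2.9)(25 − 23.2) + 22.2 = 24.310
Difference = 24.310 − 24.00 = 0.31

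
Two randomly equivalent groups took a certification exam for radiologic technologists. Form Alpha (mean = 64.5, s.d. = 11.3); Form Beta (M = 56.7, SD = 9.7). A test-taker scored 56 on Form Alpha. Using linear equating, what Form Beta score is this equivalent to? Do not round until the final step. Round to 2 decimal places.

49.40

Linear equating: y = (SD_Y/SD_X)(x − M_X) + M_Y
y = (9.7/11.3)(56 − 64.5) + 56.7
y = 0.858407 × -8.5 + 56.7 = -7.2965 + 56.7 = 49.40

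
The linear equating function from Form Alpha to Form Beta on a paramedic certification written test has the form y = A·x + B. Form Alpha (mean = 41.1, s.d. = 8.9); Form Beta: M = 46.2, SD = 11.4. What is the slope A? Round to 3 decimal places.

1.281

A = SD_Y / SD_X = 11.4 / 8.9 = 1.281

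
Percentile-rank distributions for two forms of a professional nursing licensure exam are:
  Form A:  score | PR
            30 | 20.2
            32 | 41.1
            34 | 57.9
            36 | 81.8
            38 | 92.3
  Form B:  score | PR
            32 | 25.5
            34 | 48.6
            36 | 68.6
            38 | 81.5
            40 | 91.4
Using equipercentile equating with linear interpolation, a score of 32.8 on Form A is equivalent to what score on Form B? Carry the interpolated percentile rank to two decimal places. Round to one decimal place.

PR of 32.8 on Form A: 41.1 + (32.8 − 32)/(34 − 32) × (57.9 − 41.1) = 47.82
On Form B, PR 47.82 falls between score 32 (PR 25.5) and 34 (PR 48.6).
Interpolate: 32 + (47.82 − 25.5)/(48.6 − 25.5) × (34 − 32) = 33.9

33.9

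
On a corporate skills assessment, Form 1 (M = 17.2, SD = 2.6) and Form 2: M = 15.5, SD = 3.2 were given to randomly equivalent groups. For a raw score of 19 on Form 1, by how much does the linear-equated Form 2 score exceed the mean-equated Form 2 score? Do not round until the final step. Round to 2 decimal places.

0.42

Mean-equated: 19 + (15.5 − 17.2) = 17.30
Linear-equated: (3.2/2.6)(19 − 17.2) + 15.5 = 17.715
Difference = 17.715 − 17.30 = 0.42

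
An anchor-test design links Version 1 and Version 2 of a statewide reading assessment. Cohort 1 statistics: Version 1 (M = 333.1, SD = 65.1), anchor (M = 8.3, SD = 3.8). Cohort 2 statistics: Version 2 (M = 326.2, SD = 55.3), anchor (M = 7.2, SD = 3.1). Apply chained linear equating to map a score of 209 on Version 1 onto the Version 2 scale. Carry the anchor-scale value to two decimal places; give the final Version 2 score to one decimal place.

216.7

Version 1 → anchor (Cohort 1): v = (3.8/65.1)(209 − 333.1) + 8.3 = 1.06
anchor → Version 2 (Cohort 2): y = (55.3/3.1)(1.06 − 7.2) + 326.2 = 216.7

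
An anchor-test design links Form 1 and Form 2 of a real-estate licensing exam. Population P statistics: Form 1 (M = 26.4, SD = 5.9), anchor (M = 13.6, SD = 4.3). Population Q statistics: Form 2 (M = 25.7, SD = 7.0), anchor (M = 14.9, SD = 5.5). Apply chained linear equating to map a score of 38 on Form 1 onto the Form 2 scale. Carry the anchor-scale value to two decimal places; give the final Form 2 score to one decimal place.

34.8

Form 1 → anchor (Population P): v = (4.3/5.9)(38 − 26.4) + 13.6 = 22.05
anchor → Form 2 (Population Q): y = (7.0/5.5)(22.05 − 14.9) + 25.7 = 34.8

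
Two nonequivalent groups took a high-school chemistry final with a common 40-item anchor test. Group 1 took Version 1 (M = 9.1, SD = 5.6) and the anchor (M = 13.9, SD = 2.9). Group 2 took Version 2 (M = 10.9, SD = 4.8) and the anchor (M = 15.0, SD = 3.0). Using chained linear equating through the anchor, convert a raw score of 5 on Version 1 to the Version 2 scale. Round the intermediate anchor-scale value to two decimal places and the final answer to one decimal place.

5.7

Version 1 → anchor (Group 1): v = (2.9/5.6)(5 − 9.1) + 13.9 = 11.78
anchor → Version 2 (Group 2): y = (4.8/3.0)(11.78 − 15.0) + 10.9 = 5.7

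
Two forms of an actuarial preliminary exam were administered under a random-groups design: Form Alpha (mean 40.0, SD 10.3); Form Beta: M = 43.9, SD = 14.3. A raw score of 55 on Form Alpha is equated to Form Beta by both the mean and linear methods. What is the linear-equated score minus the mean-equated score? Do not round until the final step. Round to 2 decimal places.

5.83

Mean-equated: 55 + (43.9 − 40.0) = 58.90
Linear-equated: (14.3/10.3)(55 − 40.0) + 43.9 = 64.725
Difference = 64.725 − 58.90 = 5.83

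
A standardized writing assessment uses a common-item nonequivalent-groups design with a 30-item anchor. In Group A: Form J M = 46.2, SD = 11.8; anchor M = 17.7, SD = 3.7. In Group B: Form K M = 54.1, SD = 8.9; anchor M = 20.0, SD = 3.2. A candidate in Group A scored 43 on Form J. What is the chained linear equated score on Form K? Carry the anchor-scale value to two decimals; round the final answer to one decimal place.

44.9

Form J → anchor (Group A): v = (3.7/11.8)(43 − 46.2) + 17.7 = 16.70
anchor → Form K (Group B): y = (8.9/3.2)(16.70 − 20.0) + 54.1 = 44.9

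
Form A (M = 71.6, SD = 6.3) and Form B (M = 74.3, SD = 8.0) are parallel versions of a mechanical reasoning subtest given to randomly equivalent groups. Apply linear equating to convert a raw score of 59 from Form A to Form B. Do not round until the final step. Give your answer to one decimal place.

Linear equating: y = (SD_Y/SD_X)(x − M_X) + M_Y
y = (8.0/6.3)(59 − 71.6) + 74.3
y = 1.269841 × -12.6 + 74.3 = -16.0000 + 74.3 = 58.3

58.3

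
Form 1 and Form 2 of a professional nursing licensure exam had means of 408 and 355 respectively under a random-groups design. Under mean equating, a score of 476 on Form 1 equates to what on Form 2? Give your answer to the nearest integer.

Mean equating: y = x + (M_Y − M_X) = 476 + (355 − 408) = 423

423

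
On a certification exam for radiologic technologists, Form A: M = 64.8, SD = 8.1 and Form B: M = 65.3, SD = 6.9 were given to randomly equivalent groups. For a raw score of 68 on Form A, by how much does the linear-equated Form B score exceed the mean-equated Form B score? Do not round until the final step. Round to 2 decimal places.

Mean-equated: 68 + (65.3 − 64.8) = 68.50
Linear-equated: (6.9/8.1)(68 − 64.8) + 65.3 = 68.026
Difference = 68.026 − 68.50 = -0.47

-0.47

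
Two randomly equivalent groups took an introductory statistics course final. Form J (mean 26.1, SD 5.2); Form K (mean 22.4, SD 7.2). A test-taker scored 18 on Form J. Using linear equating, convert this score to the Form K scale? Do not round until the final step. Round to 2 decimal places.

Linear equating: y = (SD_Y/SD_X)(x − M_X) + M_Y
y = (7.2/5.2)(18 − 26.1) + 22.4
y = 1.384615 × -8.1 + 22.4 = -11.2154 + 22.4 = 11.18

11.18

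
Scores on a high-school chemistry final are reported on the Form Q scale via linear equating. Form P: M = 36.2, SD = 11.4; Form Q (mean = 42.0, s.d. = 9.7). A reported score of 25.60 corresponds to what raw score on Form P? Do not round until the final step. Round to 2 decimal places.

Invert y = (SD_Y/SD_X)(x − M_X) + M_Y:
x = (SD_X/SD_Y)(y − M_Y) + M_X = (11.4/9.7)(25.60 − 42.0) + 36.2
x = 1.175258 × -16.400 + 36.2 = 16.93

16.93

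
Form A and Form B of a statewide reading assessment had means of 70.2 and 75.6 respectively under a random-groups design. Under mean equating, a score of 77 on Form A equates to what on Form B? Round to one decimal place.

82.4

Mean equating: y = x + (M_Y − M_X) = 77 + (75.6 − 70.2) = 82.4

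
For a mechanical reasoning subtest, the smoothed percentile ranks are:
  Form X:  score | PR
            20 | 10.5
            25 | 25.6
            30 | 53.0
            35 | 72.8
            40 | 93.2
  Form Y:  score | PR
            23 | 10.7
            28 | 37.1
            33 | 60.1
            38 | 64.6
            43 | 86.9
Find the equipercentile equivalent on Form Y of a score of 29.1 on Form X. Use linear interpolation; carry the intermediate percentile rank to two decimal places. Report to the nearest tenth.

PR of 29.1 on Form X: 25.6 + (29.1 − 25)/(30 − 25) × (53.0 − 25.6) = 48.07
On Form Y, PR 48.07 falls between score 28 (PR 37.1) and 33 (PR 60.1).
Interpolate: 28 + (48.07 − 37.1)/(60.1 − 37.1) × (33 − 28) = 30.4

30.4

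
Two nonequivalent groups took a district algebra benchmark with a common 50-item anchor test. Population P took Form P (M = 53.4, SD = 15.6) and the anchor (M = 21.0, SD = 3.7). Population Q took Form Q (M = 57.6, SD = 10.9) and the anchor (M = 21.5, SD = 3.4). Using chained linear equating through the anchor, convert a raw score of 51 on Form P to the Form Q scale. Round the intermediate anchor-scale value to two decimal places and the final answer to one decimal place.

Form P → anchor (Population P): v = (3.7/15.6)(51 − 53.4) + 21.0 = 20.43
anchor → Form Q (Population Q): y = (10.9/3.4)(20.43 − 21.5) + 57.6 = 54.2

54.2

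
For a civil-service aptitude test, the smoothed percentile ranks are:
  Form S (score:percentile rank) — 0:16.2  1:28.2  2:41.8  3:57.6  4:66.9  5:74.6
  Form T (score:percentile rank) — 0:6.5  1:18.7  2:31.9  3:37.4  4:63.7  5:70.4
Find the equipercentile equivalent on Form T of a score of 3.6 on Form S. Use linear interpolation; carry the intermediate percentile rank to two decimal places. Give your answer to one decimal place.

PR of 3.6 on Form S: 57.6 + (3.6 − 3)/(4 − 3) × (66.9 − 57.6) = 63.18
On Form T, PR 63.18 falls between score 3 (PR 37.4) and 4 (PR 63.7).
Interpolate: 3 + (63.18 − 37.4)/(63.7 − 37.4) × (4 − 3) = 4.0

4.0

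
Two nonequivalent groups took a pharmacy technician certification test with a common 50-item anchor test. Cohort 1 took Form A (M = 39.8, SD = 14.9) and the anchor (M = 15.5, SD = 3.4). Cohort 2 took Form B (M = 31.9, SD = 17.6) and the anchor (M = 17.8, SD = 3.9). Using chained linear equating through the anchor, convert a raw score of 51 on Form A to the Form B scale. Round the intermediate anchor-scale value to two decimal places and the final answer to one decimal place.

Form A → anchor (Cohort 1): v = (3.4/14.9)(51 − 39.8) + 15.5 = 18.06
anchor → Form B (Cohort 2): y = (17.6/3.9)(18.06 − 17.8) + 31.9 = 33.1

33.1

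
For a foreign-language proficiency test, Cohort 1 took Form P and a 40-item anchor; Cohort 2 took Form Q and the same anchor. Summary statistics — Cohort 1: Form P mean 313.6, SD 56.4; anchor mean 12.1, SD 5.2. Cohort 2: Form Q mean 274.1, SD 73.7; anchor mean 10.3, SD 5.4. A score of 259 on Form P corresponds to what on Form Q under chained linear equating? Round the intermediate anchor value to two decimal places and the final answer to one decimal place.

Form P → anchor (Cohort 1): v = (5.2/56.4)(259 − 313.6) + 12.1 = 7.07
anchor → Form Q (Cohort 2): y = (73.7/5.4)(7.07 − 10.3) + 274.1 = 230.0

230.0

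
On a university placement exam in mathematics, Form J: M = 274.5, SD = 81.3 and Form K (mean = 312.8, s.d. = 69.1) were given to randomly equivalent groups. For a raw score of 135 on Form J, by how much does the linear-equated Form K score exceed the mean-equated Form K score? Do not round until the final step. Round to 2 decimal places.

20.93

Mean-equated: 135 + (312.8 − 274.5) = 173.30
Linear-equated: (69.1/81.3)(135 − 274.5) + 312.8 = 194.234
Difference = 194.234 − 173.30 = 20.93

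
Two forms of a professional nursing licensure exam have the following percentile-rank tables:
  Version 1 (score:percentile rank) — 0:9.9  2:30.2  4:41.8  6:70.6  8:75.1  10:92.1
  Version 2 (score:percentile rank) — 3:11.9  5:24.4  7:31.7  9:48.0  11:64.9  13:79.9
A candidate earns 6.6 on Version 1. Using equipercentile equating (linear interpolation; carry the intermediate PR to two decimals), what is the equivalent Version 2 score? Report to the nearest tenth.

PR of 6.6 on Version 1: 70.6 + (6.6 − 6)/(8 − 6) × (75.1 − 70.6) = 71.95
On Version 2, PR 71.95 falls between score 11 (PR 64.9) and 13 (PR 79.9).
Interpolate: 11 + (71.95 − 64.9)/(79.9 − 64.9) × (13 − 11) = 11.9

11.9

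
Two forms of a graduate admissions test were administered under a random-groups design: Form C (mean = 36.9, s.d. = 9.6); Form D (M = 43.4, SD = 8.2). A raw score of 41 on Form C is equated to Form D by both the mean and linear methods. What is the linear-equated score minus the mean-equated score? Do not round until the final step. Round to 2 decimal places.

-0.60

Mean-equated: 41 + (43.4 − 36.9) = 47.50
Linear-equated: (8.2/9.6)(41 − 36.9) + 43.4 = 46.902
Difference = 46.902 − 47.50 = -0.60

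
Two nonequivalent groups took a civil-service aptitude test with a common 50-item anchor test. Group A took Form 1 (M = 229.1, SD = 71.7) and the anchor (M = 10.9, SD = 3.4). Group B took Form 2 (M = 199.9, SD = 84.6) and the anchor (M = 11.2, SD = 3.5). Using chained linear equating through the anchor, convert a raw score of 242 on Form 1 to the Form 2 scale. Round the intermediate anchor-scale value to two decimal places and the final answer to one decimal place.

Form 1 → anchor (Group A): v = (3.4/71.7)(242 − 229.1) + 10.9 = 11.51
anchor → Form 2 (Group B): y = (84.6/3.5)(11.51 − 11.2) + 199.9 = 207.4

207.4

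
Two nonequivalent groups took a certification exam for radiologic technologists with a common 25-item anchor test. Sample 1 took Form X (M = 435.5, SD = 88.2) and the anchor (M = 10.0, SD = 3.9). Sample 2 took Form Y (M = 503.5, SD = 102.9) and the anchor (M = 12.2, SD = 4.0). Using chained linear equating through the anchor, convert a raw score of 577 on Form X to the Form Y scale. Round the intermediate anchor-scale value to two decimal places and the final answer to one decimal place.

607.9

Form X → anchor (Sample 1): v = (3.9/88.2)(577 − 435.5) + 10.0 = 16.26
anchor → Form Y (Sample 2): y = (102.9/4.0)(16.26 − 12.2) + 503.5 = 607.9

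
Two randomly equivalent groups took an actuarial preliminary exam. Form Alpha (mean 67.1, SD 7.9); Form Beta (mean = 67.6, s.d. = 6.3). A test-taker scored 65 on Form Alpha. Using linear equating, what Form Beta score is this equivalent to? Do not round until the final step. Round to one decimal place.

Linear equating: y = (SD_Y/SD_X)(x − M_X) + M_Y
y = (6.3/7.9)(65 − 67.1) + 67.6
y = 0.797468 × -2.1 + 67.6 = -1.6747 + 67.6 = 65.9

65.9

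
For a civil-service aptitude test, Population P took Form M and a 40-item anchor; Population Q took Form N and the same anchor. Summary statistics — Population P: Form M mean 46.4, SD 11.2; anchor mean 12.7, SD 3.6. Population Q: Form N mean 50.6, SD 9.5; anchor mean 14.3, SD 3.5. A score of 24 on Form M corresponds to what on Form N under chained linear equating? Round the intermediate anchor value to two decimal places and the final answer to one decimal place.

Form M → anchor (Population P): v = (3.6/11.2)(24 − 46.4) + 12.7 = 5.50
anchor → Form N (Population Q): y = (9.5/3.5)(5.50 − 14.3) + 50.6 = 26.7

26.7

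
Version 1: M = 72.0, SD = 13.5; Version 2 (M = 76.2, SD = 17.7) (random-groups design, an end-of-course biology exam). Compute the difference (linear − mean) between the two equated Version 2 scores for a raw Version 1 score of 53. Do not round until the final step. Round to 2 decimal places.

Mean-equated: 53 + (76.2 − 72.0) = 57.20
Linear-equated: (17.7/13.5)(53 − 72.0) + 76.2 = 51.289
Difference = 51.289 − 57.20 = -5.91

-5.91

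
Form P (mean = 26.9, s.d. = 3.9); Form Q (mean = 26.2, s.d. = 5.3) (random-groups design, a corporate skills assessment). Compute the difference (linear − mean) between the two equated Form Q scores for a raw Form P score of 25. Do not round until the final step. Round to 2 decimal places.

-0.68

Mean-equated: 25 + (26.2 − 26.9) = 24.30
Linear-equated: (5.3/3.9)(25 − 26.9) + 26.2 = 23.618
Difference = 23.618 − 24.30 = -0.68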